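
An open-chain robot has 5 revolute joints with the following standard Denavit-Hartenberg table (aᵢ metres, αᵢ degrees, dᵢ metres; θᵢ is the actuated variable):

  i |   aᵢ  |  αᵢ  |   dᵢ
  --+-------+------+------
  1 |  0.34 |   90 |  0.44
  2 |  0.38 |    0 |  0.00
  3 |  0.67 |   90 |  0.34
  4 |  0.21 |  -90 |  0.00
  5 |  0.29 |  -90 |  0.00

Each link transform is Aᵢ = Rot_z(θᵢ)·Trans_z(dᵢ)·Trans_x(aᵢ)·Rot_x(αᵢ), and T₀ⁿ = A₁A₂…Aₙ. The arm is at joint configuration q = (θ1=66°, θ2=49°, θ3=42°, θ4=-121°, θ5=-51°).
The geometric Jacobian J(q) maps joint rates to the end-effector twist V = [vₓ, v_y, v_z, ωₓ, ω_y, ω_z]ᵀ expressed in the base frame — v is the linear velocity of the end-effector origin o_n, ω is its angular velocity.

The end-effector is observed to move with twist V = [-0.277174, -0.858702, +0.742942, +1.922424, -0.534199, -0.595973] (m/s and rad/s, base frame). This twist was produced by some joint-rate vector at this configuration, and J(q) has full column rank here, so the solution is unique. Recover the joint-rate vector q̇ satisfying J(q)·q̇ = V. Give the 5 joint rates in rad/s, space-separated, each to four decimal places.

-0.0310 0.8580 0.7730 0.2840 -0.6650

o_n = [0.3313, 0.7353, 1.1985]
J₁: ẑ×o_n = [-0.7353, 0.3313, 0.0000], ω = ẑ
J2: z=[0.9135, -0.4067, 0.0000] o=[0.1383, 0.3106, 0.4400] → [-0.3085, -0.6929, 0.4665, 0.9135, -0.4067, 0.0000]
J3: z=[0.9135, -0.4067, 0.0000] o=[0.2397, 0.5384, 0.7268] → [-0.1919, -0.4309, 0.2172, 0.9135, -0.4067, 0.0000]
J4: z=[0.4067, 0.9134, 0.0175] o=[0.5455, 0.3894, 1.3967] → [-0.1871, 0.0769, 0.3364, 0.4067, 0.9134, 0.0175]
J5: z=[-0.4766, 0.1958, 0.8570] o=[0.3819, 0.4643, 1.2885] → [-0.2499, -0.0863, -0.1192, -0.4766, 0.1958, 0.8570]
q̇ = J⁺·V = [-0.0310, 0.8580, 0.7730, 0.2840, -0.6650]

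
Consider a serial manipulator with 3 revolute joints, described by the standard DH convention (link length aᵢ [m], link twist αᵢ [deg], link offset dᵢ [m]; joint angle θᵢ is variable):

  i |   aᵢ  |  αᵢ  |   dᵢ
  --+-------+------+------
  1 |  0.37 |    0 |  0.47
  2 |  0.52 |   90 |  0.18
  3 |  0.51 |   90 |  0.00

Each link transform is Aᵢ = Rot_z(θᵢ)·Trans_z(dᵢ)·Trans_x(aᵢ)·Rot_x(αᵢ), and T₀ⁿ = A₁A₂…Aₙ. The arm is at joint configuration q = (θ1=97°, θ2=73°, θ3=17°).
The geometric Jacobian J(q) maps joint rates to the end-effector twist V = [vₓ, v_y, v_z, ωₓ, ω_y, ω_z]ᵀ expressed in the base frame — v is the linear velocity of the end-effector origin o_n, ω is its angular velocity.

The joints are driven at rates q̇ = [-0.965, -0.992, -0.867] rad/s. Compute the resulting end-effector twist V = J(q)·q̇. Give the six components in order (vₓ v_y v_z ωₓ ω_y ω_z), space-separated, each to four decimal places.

0.5695 2.0081 -0.4228 -0.1506 -0.8538 -1.9570

o_n = [-1.0375, 0.5422, 0.7991]
J₁: ẑ×o_n = [-0.5422, -1.0375, 0.0000], ω = ẑ
J2: z=[0.0000, 0.0000, 1.0000] o=[-0.0451, 0.3672, 0.4700] → [-0.1750, -0.9924, 0.0000, 0.0000, 0.0000, 1.0000]
J3: z=[0.1736, 0.9848, 0.0000] o=[-0.5572, 0.4575, 0.6500] → [0.1468, -0.0259, 0.4877, 0.1736, 0.9848, 0.0000]
V = J·q̇ = [0.5695, 2.0081, -0.4228, -0.1506, -0.8538, -1.9570]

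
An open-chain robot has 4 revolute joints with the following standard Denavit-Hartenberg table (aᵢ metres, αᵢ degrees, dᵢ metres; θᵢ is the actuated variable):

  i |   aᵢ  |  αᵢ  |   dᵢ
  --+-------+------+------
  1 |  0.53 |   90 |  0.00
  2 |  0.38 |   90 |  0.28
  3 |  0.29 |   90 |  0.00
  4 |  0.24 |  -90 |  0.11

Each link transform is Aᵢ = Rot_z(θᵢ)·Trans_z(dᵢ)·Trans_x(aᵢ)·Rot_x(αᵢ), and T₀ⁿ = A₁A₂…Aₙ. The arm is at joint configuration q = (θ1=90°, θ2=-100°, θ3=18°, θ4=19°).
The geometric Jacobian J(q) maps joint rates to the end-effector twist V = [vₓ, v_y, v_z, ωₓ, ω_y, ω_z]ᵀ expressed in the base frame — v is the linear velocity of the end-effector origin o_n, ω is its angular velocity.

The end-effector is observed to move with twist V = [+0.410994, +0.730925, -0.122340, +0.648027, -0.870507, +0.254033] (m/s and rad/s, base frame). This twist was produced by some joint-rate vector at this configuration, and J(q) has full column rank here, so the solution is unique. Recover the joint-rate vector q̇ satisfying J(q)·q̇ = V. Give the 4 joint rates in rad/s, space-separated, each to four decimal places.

o_n = [0.3351, 0.2958, -0.8783]
J₁: ẑ×o_n = [-0.2958, 0.3351, 0.0000], ω = ẑ
J2: z=[1.0000, -0.0000, 0.0000] o=[0.0000, 0.5300, 0.0000] → [0.0000, 0.8783, -0.2342, 1.0000, -0.0000, 0.0000]
J3: z=[-0.0000, -0.9848, 0.1736] o=[0.2800, 0.4640, -0.3742] → [0.5256, 0.0096, 0.0543, -0.0000, -0.9848, 0.1736]
J4: z=[-0.9511, -0.0537, -0.3043] o=[0.3696, 0.4161, -0.6458] → [-0.0241, -0.2106, 0.1126, -0.9511, -0.0537, -0.3043]
q̇ = J⁺·V = [0.1520, 0.8040, 0.8750, 0.1640]

0.1520 0.8040 0.8750 0.1640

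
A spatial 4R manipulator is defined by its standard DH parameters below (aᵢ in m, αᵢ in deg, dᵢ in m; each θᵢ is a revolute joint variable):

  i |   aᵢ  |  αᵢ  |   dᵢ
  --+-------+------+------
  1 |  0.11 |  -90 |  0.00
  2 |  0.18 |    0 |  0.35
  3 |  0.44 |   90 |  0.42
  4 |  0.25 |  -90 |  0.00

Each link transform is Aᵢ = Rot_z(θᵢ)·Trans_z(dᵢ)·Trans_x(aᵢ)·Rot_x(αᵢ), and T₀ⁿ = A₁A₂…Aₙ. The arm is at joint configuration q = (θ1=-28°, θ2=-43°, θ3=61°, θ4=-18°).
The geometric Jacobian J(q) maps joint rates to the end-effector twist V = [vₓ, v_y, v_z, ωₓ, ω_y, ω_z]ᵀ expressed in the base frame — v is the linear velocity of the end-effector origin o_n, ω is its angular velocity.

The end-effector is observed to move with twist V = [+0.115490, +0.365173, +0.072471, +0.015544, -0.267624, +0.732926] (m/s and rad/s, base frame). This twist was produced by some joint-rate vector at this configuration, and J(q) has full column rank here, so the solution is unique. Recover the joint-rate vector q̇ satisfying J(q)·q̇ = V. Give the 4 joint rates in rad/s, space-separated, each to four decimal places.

o_n = [1.1077, 0.1956, -0.0867]
J₁: ẑ×o_n = [-0.1956, 1.1077, 0.0000], ω = ẑ
J2: z=[0.4695, 0.8829, 0.0000] o=[0.0971, -0.0516, 0.0000] → [-0.0765, 0.0407, -0.7762, 0.4695, 0.8829, 0.0000]
J3: z=[0.4695, 0.8829, 0.0000] o=[0.3777, 0.1956, 0.1228] → [-0.1849, 0.0983, -0.6446, 0.4695, 0.8829, 0.0000]
J4: z=[0.2728, -0.1451, 0.9511] o=[0.9443, 0.3700, -0.0132] → [0.1765, 0.1754, -0.0239, 0.2728, -0.1451, 0.9511]
q̇ = J⁺·V = [0.3040, 0.4890, -0.7180, 0.4510]

0.3040 0.4890 -0.7180 0.4510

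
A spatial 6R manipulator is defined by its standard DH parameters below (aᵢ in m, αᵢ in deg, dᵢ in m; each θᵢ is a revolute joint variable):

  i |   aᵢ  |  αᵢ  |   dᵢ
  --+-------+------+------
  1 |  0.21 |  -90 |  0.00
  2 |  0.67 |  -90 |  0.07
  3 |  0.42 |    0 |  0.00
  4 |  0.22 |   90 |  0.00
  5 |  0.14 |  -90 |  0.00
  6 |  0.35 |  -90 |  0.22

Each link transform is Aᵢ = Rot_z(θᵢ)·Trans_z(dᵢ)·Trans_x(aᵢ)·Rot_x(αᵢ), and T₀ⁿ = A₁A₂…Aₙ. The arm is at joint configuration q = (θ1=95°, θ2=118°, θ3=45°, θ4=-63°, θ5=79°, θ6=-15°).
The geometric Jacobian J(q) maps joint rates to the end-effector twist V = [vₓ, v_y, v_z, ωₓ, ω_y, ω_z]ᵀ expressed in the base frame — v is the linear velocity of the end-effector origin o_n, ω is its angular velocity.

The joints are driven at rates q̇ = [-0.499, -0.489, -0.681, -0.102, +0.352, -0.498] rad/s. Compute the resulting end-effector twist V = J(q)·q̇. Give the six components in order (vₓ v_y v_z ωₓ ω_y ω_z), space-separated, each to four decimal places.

-0.7474 0.3418 -0.3929 -0.0498 0.6060 -1.2257

o_n = [0.1741, -0.7123, -0.6691]
J₁: ẑ×o_n = [0.7123, 0.1741, -0.0000], ω = ẑ
J2: z=[-0.9962, -0.0872, 0.0000] o=[-0.0183, 0.2092, 0.0000] → [0.0583, -0.6665, 0.9348, -0.9962, -0.0872, 0.0000]
J3: z=[0.0770, -0.8796, 0.4695] o=[-0.0606, -0.1102, -0.5916] → [0.3508, 0.1162, 0.1602, 0.0770, -0.8796, 0.4695]
J4: z=[0.0770, -0.8796, 0.4695] o=[0.2474, -0.2233, -0.8538] → [0.0671, -0.0486, -0.1021, 0.0770, -0.8796, 0.4695]
J5: z=[-0.9601, 0.0616, 0.2728] o=[0.1882, -0.3270, -1.0385] → [0.1279, 0.3509, 0.3708, -0.9601, 0.0616, 0.2728]
J6: z=[0.2787, 0.2952, 0.9139] o=[0.1916, -0.4605, -0.9965] → [0.3268, -0.1072, -0.0650, 0.2787, 0.2952, 0.9139]
V = J·q̇ = [-0.7474, 0.3418, -0.3929, -0.0498, 0.6060, -1.2257]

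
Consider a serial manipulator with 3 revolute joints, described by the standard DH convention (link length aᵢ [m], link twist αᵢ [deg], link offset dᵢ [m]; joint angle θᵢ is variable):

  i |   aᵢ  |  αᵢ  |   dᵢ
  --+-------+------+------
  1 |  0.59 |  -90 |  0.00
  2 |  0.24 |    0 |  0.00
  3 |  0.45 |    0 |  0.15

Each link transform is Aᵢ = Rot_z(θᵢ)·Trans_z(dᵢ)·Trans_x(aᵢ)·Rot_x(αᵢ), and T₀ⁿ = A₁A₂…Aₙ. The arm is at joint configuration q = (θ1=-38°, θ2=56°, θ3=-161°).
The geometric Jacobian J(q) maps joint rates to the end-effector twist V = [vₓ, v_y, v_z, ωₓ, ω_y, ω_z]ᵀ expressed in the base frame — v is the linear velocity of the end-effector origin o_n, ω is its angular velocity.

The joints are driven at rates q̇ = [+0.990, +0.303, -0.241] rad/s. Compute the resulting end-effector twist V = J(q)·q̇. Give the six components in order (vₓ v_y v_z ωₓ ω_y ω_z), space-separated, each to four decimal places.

o_n = [0.5713, -0.2560, 0.2357]
J₁: ẑ×o_n = [0.2560, 0.5713, -0.0000], ω = ẑ
J2: z=[0.6157, 0.7880, 0.0000] o=[0.4649, -0.3632, 0.0000] → [0.1857, -0.1451, -0.0177, 0.6157, 0.7880, 0.0000]
J3: z=[0.6157, 0.7880, 0.0000] o=[0.5707, -0.4459, -0.1990] → [0.3425, -0.2676, 0.1165, 0.6157, 0.7880, 0.0000]
V = J·q̇ = [0.2271, 0.5861, -0.0334, 0.0382, 0.0489, 0.9900]

0.2271 0.5861 -0.0334 0.0382 0.0489 0.9900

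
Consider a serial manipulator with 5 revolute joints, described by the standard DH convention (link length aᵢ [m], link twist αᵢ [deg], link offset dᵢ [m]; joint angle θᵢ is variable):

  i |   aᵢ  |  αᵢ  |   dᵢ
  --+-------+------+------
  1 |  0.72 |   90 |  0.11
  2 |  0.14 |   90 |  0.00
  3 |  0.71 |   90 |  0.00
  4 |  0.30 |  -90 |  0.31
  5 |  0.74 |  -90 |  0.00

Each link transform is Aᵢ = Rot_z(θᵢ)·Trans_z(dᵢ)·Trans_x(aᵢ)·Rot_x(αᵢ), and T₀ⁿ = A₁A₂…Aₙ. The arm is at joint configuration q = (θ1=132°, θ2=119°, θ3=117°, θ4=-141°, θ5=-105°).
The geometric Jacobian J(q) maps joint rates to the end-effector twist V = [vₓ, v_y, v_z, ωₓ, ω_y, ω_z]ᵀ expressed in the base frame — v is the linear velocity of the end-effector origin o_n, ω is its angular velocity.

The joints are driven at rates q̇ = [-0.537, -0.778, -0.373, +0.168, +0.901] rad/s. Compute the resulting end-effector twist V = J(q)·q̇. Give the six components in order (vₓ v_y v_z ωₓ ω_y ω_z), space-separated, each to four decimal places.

o_n = [0.5677, 0.8980, 0.7495]
J₁: ẑ×o_n = [-0.8980, 0.5677, 0.0000], ω = ẑ
J2: z=[0.7431, 0.6691, 0.0000] o=[-0.4818, 0.5351, 0.1100] → [0.4279, -0.4752, -0.4325, 0.7431, 0.6691, 0.0000]
J3: z=[-0.5852, 0.6500, 0.4848] o=[-0.4364, 0.4846, 0.2324] → [0.1357, 0.7894, -0.8945, -0.5852, 0.6500, 0.4848]
J4: z=[0.6264, -0.0172, 0.7793] o=[-0.0708, 1.0241, -0.0495] → [0.0845, -0.0029, -0.0680, 0.6264, -0.0172, 0.7793]
J5: z=[0.7788, -0.0270, -0.6267] o=[0.1138, 0.7189, 0.1932] → [0.0972, -0.7177, 0.1517, 0.7788, -0.0270, -0.6267]
V = J·q̇ = [0.2005, -0.8767, 0.7955, 0.4471, -0.7902, -1.1515]

0.2005 -0.8767 0.7955 0.4471 -0.7902 -1.1515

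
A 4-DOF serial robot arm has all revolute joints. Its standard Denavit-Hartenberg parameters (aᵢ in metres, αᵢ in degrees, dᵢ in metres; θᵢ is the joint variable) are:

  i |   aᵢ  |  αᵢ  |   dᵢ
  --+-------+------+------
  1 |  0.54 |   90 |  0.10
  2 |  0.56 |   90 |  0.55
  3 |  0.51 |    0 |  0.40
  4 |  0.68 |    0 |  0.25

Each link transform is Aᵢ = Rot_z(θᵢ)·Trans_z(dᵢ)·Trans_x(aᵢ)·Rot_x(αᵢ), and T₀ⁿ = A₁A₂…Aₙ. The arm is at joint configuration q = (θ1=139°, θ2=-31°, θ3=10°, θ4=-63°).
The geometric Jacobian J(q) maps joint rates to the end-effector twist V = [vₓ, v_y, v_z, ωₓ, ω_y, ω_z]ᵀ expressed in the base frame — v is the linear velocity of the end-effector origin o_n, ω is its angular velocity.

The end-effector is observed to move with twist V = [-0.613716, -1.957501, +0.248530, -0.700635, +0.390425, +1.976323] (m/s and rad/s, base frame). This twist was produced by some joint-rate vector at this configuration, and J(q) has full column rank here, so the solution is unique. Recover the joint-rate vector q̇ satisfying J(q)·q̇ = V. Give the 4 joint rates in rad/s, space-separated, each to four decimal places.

o_n = [-1.0442, 1.0342, -1.2150]
J₁: ẑ×o_n = [-1.0342, -1.0442, 0.0000], ω = ẑ
J2: z=[0.6561, 0.7547, 0.0000] o=[-0.4075, 0.3543, 0.1000] → [-0.9925, 0.8627, 0.9265, 0.6561, 0.7547, 0.0000]
J3: z=[0.3887, -0.3379, -0.8572] o=[-0.4090, 1.0843, -0.1884] → [0.3040, 0.9435, -0.2341, 0.3887, -0.3379, -0.8572]
J4: z=[0.3887, -0.3379, -0.8572] o=[-0.5203, 1.2984, -0.7900] → [-0.0828, 0.6143, -0.2797, 0.3887, -0.3379, -0.8572]
q̇ = J⁺·V = [0.6700, -0.1650, -0.5450, -0.9790]

0.6700 -0.1650 -0.5450 -0.9790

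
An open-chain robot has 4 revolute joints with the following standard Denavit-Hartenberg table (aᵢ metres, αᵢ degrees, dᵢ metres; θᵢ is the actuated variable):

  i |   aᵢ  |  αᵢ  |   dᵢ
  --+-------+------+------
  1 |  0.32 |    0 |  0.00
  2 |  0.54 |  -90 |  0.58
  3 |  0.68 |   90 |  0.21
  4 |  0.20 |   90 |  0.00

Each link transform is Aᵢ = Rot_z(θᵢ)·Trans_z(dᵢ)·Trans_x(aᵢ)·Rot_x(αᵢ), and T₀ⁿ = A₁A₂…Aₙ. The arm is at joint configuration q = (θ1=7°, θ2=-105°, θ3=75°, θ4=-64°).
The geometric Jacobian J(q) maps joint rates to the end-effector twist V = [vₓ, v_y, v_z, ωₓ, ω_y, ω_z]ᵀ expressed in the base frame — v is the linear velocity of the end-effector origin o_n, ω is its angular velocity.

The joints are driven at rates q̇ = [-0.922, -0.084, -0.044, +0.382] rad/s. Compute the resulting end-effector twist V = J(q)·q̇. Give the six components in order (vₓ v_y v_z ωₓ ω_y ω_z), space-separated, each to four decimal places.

o_n = [0.2448, -0.6967, -0.1615]
J₁: ẑ×o_n = [0.6967, 0.2448, -0.0000], ω = ẑ
J2: z=[0.0000, 0.0000, 1.0000] o=[0.3176, 0.0390, 0.0000] → [0.7357, -0.0729, 0.0000, 0.0000, 0.0000, 1.0000]
J3: z=[0.9903, -0.1392, 0.0000] o=[0.2425, -0.4957, 0.5800] → [0.1032, 0.7343, -0.1987, 0.9903, -0.1392, 0.0000]
J4: z=[-0.1344, -0.9565, 0.2588] o=[0.4259, -0.6993, -0.0768] → [0.0803, -0.0583, -0.1736, -0.1344, -0.9565, 0.2588]
V = J·q̇ = [-0.6780, -0.2741, -0.0576, -0.0949, -0.3593, -0.9071]

-0.6780 -0.2741 -0.0576 -0.0949 -0.3593 -0.9071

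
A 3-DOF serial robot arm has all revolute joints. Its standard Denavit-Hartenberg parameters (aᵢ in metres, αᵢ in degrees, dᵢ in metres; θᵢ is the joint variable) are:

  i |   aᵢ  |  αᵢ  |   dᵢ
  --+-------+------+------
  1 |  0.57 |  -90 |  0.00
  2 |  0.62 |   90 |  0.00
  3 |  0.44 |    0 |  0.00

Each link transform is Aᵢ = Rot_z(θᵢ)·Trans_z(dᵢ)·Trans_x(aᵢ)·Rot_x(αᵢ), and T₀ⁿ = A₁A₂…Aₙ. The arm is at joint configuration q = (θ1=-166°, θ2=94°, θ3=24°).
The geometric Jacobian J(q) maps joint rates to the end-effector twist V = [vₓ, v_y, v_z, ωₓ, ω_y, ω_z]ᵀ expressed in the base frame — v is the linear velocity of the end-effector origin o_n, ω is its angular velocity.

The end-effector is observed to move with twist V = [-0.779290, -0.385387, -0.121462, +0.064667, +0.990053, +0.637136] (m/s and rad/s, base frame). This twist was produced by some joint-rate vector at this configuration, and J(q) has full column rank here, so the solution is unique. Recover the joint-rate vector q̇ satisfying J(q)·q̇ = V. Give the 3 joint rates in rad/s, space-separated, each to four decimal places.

o_n = [-0.4406, -0.2943, -1.0195]
J₁: ẑ×o_n = [0.2943, -0.4406, 0.0000], ω = ẑ
J2: z=[0.2419, -0.9703, 0.0000] o=[-0.5531, -0.1379, 0.0000] → [0.9892, 0.2466, 0.0713, 0.2419, -0.9703, 0.0000]
J3: z=[-0.9679, -0.2413, -0.0698] o=[-0.5111, -0.1274, -0.6185] → [0.0851, -0.3930, 0.1785, -0.9679, -0.2413, -0.0698]
q̇ = J⁺·V = [0.6160, -0.9450, -0.3030]

0.6160 -0.9450 -0.3030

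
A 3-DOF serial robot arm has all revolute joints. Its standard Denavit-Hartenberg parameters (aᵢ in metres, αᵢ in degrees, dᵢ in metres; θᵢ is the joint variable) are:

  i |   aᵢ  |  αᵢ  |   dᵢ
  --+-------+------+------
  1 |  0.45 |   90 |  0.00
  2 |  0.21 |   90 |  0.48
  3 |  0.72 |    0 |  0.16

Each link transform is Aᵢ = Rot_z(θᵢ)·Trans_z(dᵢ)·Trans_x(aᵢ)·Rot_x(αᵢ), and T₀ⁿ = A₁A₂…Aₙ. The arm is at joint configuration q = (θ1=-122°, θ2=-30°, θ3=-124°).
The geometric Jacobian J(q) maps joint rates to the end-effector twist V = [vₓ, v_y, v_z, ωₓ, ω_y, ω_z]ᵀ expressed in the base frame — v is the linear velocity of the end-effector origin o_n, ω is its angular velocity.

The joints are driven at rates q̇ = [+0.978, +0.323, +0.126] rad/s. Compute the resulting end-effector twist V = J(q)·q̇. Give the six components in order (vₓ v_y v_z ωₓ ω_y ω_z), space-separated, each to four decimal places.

o_n = [-0.0085, -0.2343, -0.0423]
J₁: ẑ×o_n = [0.2343, -0.0085, 0.0000], ω = ẑ
J2: z=[-0.8480, 0.5299, 0.0000] o=[-0.2385, -0.3816, 0.0000] → [-0.0224, -0.0358, -0.2468, -0.8480, 0.5299, 0.0000]
J3: z=[0.2650, 0.4240, -0.8660] o=[-0.7419, -0.2815, -0.1050] → [0.0675, -0.6517, -0.2985, 0.2650, 0.4240, -0.8660]
V = J·q̇ = [0.2304, -0.1020, -0.1173, -0.2405, 0.2246, 0.8689]

0.2304 -0.1020 -0.1173 -0.2405 0.2246 0.8689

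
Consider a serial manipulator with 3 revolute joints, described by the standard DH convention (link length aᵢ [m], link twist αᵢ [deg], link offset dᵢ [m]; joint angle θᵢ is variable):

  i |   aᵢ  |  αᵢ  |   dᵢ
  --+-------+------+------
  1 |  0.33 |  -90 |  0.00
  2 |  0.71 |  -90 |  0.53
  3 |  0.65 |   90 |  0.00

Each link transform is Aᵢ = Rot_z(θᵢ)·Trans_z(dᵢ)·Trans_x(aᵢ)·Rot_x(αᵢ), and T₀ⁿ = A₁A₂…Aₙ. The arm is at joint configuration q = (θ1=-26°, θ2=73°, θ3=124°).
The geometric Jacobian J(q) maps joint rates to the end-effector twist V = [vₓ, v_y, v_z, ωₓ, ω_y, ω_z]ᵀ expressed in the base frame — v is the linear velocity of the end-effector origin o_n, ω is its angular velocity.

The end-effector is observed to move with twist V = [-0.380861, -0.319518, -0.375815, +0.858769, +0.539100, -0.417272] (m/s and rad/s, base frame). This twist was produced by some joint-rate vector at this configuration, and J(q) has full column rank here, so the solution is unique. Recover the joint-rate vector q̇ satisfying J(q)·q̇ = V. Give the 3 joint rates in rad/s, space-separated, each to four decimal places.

-0.5810 0.8610 -0.5600

o_n = [0.3838, -0.1971, -0.3314]
J₁: ẑ×o_n = [0.1971, 0.3838, -0.0000], ω = ẑ
J2: z=[0.4384, 0.8988, 0.0000] o=[0.2966, -0.1447, 0.0000] → [-0.2978, 0.1453, -0.1013, 0.4384, 0.8988, 0.0000]
J3: z=[-0.8595, 0.4192, -0.2924] o=[0.7155, 0.2407, -0.6790] → [0.0177, 0.3958, 0.5153, -0.8595, 0.4192, -0.2924]
q̇ = J⁺·V = [-0.5810, 0.8610, -0.5600]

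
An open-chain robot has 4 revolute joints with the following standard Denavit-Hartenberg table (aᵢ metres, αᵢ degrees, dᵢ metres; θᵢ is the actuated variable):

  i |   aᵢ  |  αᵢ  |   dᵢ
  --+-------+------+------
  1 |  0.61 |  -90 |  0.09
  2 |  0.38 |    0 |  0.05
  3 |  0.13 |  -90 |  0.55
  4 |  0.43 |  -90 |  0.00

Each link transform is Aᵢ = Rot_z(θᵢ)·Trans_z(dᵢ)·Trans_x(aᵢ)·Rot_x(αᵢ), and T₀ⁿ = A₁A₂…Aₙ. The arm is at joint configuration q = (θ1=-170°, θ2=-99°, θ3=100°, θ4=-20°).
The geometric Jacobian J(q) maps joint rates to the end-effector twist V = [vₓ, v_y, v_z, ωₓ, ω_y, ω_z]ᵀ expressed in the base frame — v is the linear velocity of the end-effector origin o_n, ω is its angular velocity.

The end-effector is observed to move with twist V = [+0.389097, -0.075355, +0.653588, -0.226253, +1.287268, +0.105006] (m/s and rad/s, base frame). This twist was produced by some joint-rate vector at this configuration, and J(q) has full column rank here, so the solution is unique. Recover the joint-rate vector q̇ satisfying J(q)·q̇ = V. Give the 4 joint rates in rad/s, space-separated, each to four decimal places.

0.1460 -0.7440 -0.5630 0.0410

o_n = [-0.9383, -0.9240, 0.4560]
J₁: ẑ×o_n = [0.9240, -0.9383, 0.0000], ω = ẑ
J2: z=[0.1736, -0.9848, 0.0000] o=[-0.6007, -0.1059, 0.0900] → [-0.3604, -0.0636, -0.4745, 0.1736, -0.9848, 0.0000]
J3: z=[0.1736, -0.9848, 0.0000] o=[-0.5335, -0.1448, 0.4653] → [0.0092, 0.0016, -0.5340, 0.1736, -0.9848, 0.0000]
J4: z=[0.0172, 0.0030, -0.9998] o=[-0.5660, -0.7091, 0.4631] → [-0.2150, 0.3724, -0.0026, 0.0172, 0.0030, -0.9998]
q̇ = J⁺·V = [0.1460, -0.7440, -0.5630, 0.0410]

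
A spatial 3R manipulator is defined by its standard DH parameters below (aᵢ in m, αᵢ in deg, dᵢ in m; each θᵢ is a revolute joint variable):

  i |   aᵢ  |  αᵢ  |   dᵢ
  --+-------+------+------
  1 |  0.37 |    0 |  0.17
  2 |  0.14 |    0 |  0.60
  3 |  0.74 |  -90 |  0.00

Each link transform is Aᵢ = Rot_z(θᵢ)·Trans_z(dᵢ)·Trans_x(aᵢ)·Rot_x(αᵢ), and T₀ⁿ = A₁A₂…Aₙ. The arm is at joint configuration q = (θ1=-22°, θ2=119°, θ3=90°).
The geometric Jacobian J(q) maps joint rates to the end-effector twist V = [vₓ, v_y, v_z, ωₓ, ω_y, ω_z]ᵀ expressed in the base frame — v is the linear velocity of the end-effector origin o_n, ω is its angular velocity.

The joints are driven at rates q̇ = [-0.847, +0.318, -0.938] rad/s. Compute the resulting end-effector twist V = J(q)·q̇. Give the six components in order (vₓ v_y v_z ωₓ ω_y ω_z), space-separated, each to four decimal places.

o_n = [-0.4085, -0.0898, 0.7700]
J₁: ẑ×o_n = [0.0898, -0.4085, 0.0000], ω = ẑ
J2: z=[0.0000, 0.0000, 1.0000] o=[0.3431, -0.1386, 0.1700] → [-0.0488, -0.7515, 0.0000, 0.0000, 0.0000, 1.0000]
J3: z=[0.0000, 0.0000, 1.0000] o=[0.3260, 0.0004, 0.7700] → [0.0902, -0.7345, 0.0000, 0.0000, 0.0000, 1.0000]
V = J·q̇ = [-0.1762, 0.7959, 0.0000, 0.0000, 0.0000, -1.4670]

-0.1762 0.7959 0.0000 0.0000 0.0000 -1.4670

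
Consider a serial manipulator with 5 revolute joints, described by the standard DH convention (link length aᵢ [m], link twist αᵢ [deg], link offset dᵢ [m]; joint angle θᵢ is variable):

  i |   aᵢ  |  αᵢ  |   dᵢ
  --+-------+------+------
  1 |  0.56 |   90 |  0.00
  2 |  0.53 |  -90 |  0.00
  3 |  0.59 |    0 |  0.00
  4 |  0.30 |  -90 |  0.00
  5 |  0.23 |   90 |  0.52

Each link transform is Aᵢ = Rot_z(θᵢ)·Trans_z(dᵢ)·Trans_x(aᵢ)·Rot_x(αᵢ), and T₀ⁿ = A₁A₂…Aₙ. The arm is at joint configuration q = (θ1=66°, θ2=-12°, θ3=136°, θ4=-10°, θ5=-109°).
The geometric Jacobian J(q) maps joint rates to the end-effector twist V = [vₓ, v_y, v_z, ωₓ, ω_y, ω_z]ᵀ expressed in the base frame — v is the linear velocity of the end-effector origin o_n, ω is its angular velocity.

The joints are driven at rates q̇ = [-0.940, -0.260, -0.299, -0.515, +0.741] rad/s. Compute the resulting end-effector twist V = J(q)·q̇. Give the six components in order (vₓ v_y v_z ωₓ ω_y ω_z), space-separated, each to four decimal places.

-0.3848 0.4877 0.1714 -0.1470 -0.7617 -1.6116

o_n = [-0.1934, 0.2695, 0.3057]
J₁: ẑ×o_n = [-0.2695, -0.1934, 0.0000], ω = ẑ
J2: z=[0.9135, -0.4067, 0.0000] o=[0.2278, 0.5116, 0.0000] → [-0.1244, -0.2793, -0.3924, 0.9135, -0.4067, 0.0000]
J3: z=[0.0846, 0.1899, 0.9781] o=[0.4386, 0.9852, -0.1102] → [0.7790, -0.6534, 0.0595, 0.0846, 0.1899, 0.9781]
J4: z=[0.0846, 0.1899, 0.9781] o=[-0.1046, 0.7726, -0.0220] → [0.5543, -0.1146, -0.0257, 0.0846, 0.1899, 0.9781]
J5: z=[0.2151, -0.9620, 0.1682] o=[-0.3965, 0.7138, 0.0147] → [-0.2052, -0.0284, 0.0998, 0.2151, -0.9620, 0.1682]
V = J·q̇ = [-0.3848, 0.4877, 0.1714, -0.1470, -0.7617, -1.6116]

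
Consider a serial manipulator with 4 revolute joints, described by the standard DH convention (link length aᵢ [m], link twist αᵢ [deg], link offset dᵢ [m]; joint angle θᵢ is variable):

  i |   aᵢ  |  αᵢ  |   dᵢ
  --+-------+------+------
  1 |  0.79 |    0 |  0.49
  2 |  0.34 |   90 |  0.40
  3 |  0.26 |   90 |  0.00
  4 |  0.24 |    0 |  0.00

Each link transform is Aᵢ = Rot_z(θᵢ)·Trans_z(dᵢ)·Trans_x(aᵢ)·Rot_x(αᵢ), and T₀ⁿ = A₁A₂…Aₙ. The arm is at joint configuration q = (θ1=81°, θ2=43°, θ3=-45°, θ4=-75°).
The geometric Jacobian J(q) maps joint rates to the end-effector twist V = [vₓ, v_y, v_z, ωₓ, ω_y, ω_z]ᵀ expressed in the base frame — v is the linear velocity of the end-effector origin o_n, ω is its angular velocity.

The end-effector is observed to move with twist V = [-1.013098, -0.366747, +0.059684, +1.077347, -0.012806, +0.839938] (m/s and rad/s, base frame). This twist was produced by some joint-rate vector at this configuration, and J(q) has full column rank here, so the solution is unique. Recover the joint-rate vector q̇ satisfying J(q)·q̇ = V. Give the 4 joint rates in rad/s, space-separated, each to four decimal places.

0.4740 0.9790 0.8860 0.8670

o_n = [-0.3861, 1.1213, 0.6622]
J₁: ẑ×o_n = [-1.1213, -0.3861, 0.0000], ω = ẑ
J2: z=[0.0000, 0.0000, 1.0000] o=[0.1236, 0.7803, 0.4900] → [-0.3411, -0.5097, 0.0000, 0.0000, 0.0000, 1.0000]
J3: z=[0.8290, 0.5592, 0.0000] o=[-0.0665, 1.0621, 0.8900] → [-0.1274, 0.1888, 0.2278, 0.8290, 0.5592, 0.0000]
J4: z=[0.3954, -0.5862, -0.7071] o=[-0.1693, 1.2146, 0.7062] → [-0.0402, 0.1706, -0.1639, 0.3954, -0.5862, -0.7071]
q̇ = J⁺·V = [0.4740, 0.9790, 0.8860, 0.8670]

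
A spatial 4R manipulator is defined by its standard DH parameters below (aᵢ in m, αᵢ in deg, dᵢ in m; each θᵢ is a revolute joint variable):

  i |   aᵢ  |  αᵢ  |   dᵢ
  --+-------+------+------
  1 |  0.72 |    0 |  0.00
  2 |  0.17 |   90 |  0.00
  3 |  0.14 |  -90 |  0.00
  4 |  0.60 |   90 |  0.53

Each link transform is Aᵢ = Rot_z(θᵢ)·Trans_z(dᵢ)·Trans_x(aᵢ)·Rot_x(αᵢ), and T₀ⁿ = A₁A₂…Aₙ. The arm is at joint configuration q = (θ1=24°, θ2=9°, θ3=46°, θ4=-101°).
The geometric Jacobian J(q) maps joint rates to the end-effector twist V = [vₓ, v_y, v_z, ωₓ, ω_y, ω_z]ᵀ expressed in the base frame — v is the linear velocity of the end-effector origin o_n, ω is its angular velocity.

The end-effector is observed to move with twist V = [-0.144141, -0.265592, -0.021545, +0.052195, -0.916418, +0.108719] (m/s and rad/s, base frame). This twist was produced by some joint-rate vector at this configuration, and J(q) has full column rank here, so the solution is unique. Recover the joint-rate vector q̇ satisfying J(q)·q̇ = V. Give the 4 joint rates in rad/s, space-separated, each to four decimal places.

o_n = [0.8162, -0.3065, 0.3865]
J₁: ẑ×o_n = [0.3065, 0.8162, -0.0000], ω = ẑ
J2: z=[0.0000, 0.0000, 1.0000] o=[0.6578, 0.2929, 0.0000] → [0.5994, 0.1585, -0.0000, 0.0000, 0.0000, 1.0000]
J3: z=[0.5446, -0.8387, 0.0000] o=[0.8003, 0.3854, 0.0000] → [-0.3242, -0.2105, -0.3635, 0.5446, -0.8387, 0.0000]
J4: z=[-0.6033, -0.3918, 0.6947] o=[0.8819, 0.4384, 0.1007] → [0.4055, 0.1268, 0.4237, -0.6033, -0.3918, 0.6947]
q̇ = J⁺·V = [-0.1910, -0.1400, 0.7970, 0.6330]

-0.1910 -0.1400 0.7970 0.6330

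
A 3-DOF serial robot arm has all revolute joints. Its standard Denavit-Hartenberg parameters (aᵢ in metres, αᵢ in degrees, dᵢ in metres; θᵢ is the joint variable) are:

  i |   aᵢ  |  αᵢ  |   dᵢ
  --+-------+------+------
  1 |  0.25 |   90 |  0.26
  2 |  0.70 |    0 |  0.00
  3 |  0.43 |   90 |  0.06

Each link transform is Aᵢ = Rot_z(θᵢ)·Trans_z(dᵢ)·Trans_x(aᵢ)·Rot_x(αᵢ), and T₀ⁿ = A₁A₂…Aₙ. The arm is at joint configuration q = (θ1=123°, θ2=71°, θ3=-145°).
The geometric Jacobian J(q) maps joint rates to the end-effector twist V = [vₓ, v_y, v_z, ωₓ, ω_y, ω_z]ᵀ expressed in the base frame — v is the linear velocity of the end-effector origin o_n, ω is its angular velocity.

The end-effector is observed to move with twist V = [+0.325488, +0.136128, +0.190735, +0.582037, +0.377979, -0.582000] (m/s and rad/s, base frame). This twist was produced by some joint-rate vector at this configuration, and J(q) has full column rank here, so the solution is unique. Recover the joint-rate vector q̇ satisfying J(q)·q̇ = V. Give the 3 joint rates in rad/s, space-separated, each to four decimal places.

-0.5820 0.4760 0.2180

o_n = [-0.2745, 0.5329, 0.5085]
J₁: ẑ×o_n = [-0.5329, -0.2745, 0.0000], ω = ẑ
J2: z=[0.8387, 0.5446, 0.0000] o=[-0.1362, 0.2097, 0.2600] → [0.1354, -0.2084, 0.3464, 0.8387, 0.5446, 0.0000]
J3: z=[0.8387, 0.5446, 0.0000] o=[-0.2603, 0.4008, 0.9219] → [-0.2251, 0.3467, 0.1185, 0.8387, 0.5446, 0.0000]
q̇ = J⁺·V = [-0.5820, 0.4760, 0.2180]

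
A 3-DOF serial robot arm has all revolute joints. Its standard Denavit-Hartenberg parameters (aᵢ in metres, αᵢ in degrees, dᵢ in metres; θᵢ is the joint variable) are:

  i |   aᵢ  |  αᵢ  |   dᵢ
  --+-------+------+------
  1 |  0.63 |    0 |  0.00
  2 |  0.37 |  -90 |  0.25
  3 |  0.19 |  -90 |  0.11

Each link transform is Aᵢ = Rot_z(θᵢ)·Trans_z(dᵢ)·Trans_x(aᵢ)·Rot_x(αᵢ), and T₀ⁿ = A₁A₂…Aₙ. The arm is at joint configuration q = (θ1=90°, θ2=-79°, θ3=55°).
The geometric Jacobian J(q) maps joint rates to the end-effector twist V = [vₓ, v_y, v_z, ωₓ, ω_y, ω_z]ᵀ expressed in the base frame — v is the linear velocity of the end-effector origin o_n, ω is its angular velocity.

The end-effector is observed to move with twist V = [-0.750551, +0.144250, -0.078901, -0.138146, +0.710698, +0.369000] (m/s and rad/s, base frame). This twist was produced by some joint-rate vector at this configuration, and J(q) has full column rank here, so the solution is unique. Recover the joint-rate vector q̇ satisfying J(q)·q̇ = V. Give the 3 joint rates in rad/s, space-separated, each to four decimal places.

o_n = [0.4492, 0.8294, 0.0944]
J₁: ẑ×o_n = [-0.8294, 0.4492, 0.0000], ω = ẑ
J2: z=[0.0000, 0.0000, 1.0000] o=[0.0000, 0.6300, 0.0000] → [-0.1994, 0.4492, 0.0000, 0.0000, 0.0000, 1.0000]
J3: z=[-0.1908, 0.9816, 0.0000] o=[0.3632, 0.7006, 0.2500] → [-0.1528, -0.0297, -0.1090, -0.1908, 0.9816, 0.0000]
q̇ = J⁺·V = [0.8990, -0.5300, 0.7240]

0.8990 -0.5300 0.7240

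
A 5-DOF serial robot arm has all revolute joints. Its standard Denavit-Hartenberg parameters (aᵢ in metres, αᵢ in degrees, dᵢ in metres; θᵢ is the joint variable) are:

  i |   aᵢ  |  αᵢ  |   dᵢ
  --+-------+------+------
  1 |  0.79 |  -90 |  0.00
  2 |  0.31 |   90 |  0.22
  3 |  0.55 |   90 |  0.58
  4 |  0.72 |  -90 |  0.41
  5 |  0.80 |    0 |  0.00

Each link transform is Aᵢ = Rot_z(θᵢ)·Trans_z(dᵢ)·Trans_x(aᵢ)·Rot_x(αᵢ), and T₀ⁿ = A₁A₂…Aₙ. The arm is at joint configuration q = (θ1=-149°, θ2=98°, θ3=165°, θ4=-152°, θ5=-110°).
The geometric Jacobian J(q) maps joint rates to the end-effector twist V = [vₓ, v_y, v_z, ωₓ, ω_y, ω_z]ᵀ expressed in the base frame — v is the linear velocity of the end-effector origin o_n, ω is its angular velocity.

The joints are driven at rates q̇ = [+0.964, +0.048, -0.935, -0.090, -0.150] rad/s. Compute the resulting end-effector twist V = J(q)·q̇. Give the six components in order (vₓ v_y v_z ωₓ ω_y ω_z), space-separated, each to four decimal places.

1.6679 -0.0412 -1.0155 0.6571 0.4615 1.0314

o_n = [-0.2247, -1.7479, -0.5072]
J₁: ẑ×o_n = [1.7479, -0.2247, 0.0000], ω = ẑ
J2: z=[0.5150, -0.8572, 0.0000] o=[-0.6772, -0.4069, 0.0000] → [0.4348, 0.2612, -0.3028, 0.5150, -0.8572, 0.0000]
J3: z=[-0.8488, -0.5100, -0.1392] o=[-0.5269, -0.5732, -0.3070] → [-0.0614, -0.2120, 1.1512, -0.8488, -0.5100, -0.1392]
J4: z=[0.5284, -0.8094, -0.2563] o=[-1.0093, -1.0291, 0.1384] → [0.3383, 0.1400, 0.2553, 0.5284, -0.8094, -0.2563]
J5: z=[0.7580, 0.3137, 0.5719] o=[-0.5172, -1.0036, -0.5277] → [0.4321, 0.1517, -0.6559, 0.7580, 0.3137, 0.5719]
V = J·q̇ = [1.6679, -0.0412, -1.0155, 0.6571, 0.4615, 1.0314]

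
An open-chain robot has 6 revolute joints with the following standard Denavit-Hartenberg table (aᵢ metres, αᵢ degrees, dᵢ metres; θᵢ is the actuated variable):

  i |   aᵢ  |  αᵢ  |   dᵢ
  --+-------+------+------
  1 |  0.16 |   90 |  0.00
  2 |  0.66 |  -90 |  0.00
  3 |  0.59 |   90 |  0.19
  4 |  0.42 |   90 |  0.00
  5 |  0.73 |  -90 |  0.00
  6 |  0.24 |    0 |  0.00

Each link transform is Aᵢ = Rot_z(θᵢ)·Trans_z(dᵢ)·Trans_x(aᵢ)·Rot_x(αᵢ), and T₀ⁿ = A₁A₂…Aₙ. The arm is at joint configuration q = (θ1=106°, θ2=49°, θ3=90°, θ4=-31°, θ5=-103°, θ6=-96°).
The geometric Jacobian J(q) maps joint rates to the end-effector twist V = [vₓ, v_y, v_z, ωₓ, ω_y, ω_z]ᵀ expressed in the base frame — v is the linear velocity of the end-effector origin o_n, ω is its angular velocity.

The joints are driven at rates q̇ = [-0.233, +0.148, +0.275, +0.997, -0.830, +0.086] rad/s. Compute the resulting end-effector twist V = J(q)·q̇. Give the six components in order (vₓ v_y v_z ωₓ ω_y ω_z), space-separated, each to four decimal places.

0.4353 -0.0531 0.2140 -0.3183 -0.1646 1.1237

o_n = [-0.7347, 0.0546, -0.1182]
J₁: ẑ×o_n = [-0.0546, -0.7347, 0.0000], ω = ẑ
J2: z=[0.9613, 0.2756, 0.0000] o=[-0.0441, 0.1538, 0.0000] → [-0.0326, 0.1136, 0.0950, 0.9613, 0.2756, 0.0000]
J3: z=[0.2080, -0.7255, 0.6561] o=[-0.1635, 0.5700, 0.4981] → [0.7852, -0.2466, -0.5216, 0.2080, -0.7255, 0.6561]
J4: z=[-0.1808, 0.6306, 0.7547] o=[-0.6911, 0.2696, 0.6228] → [-0.3051, -0.1669, 0.0664, -0.1808, 0.6306, 0.7547]
J5: z=[0.3168, 0.7638, -0.5624] o=[-1.0821, 0.3273, 0.4808] → [-0.6108, -0.0056, -0.3518, 0.3168, 0.7638, -0.5624]
J6: z=[-0.8666, -0.0080, -0.4990] o=[-0.8006, -0.1439, -0.0005] → [0.1000, -0.1349, -0.1715, -0.8666, -0.0080, -0.4990]
V = J·q̇ = [0.4353, -0.0531, 0.2140, -0.3183, -0.1646, 1.1237]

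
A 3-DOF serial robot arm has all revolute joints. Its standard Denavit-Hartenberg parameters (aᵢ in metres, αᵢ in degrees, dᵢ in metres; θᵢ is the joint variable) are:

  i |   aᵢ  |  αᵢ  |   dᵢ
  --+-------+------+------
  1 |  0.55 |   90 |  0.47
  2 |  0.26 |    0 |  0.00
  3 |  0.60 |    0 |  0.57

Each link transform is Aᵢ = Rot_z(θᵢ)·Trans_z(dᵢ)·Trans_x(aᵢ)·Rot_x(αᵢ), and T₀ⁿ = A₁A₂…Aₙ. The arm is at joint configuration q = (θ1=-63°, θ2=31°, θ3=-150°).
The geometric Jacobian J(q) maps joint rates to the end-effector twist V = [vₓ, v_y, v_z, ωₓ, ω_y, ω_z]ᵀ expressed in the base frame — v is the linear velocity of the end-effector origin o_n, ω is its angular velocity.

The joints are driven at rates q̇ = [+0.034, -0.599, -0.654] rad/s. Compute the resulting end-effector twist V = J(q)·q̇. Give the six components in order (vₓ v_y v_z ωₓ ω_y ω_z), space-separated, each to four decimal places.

o_n = [-0.2891, -0.6882, 0.0791]
J₁: ẑ×o_n = [0.6882, -0.2891, 0.0000], ω = ẑ
J2: z=[-0.8910, -0.4540, 0.0000] o=[0.2497, -0.4901, 0.4700] → [0.1774, -0.3483, -0.0680, -0.8910, -0.4540, 0.0000]
J3: z=[-0.8910, -0.4540, 0.0000] o=[0.3509, -0.6886, 0.6039] → [0.2382, -0.4676, -0.2909, -0.8910, -0.4540, 0.0000]
V = J·q̇ = [-0.2387, 0.5046, 0.2310, 1.1164, 0.5689, 0.0340]

-0.2387 0.5046 0.2310 1.1164 0.5689 0.0340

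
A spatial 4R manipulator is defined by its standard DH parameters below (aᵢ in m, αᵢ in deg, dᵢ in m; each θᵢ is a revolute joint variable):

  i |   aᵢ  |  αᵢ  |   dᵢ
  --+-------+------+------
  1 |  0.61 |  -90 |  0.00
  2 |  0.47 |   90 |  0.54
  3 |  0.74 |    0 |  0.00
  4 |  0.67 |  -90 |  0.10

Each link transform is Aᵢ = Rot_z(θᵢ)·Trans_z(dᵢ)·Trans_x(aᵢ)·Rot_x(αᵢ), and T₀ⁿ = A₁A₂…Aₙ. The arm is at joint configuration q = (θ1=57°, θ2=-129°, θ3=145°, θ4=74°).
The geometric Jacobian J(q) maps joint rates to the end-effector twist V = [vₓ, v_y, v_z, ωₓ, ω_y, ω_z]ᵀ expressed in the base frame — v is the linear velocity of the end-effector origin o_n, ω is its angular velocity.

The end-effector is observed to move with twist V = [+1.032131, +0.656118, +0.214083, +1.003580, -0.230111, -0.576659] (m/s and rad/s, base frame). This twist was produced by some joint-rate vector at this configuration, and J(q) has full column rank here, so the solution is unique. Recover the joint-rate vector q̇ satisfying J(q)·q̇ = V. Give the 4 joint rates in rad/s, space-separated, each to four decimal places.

-0.8630 -0.9670 -0.1170 -0.3380

o_n = [0.0598, 1.0887, -0.5734]
J₁: ẑ×o_n = [-1.0887, 0.0598, 0.0000], ω = ẑ
J2: z=[-0.8387, 0.5446, 0.0000] o=[0.3322, 0.5116, 0.0000] → [-0.3123, -0.4809, -0.3357, -0.8387, 0.5446, 0.0000]
J3: z=[-0.4233, -0.6518, -0.6293] o=[-0.2817, 0.5576, 0.3653] → [0.9460, -0.6123, -0.0022, -0.4233, -0.6518, -0.6293]
J4: z=[-0.4233, -0.6518, -0.6293] o=[-0.4299, 1.1087, -0.1058] → [0.2922, -0.5061, 0.3277, -0.4233, -0.6518, -0.6293]
q̇ = J⁺·V = [-0.8630, -0.9670, -0.1170, -0.3380]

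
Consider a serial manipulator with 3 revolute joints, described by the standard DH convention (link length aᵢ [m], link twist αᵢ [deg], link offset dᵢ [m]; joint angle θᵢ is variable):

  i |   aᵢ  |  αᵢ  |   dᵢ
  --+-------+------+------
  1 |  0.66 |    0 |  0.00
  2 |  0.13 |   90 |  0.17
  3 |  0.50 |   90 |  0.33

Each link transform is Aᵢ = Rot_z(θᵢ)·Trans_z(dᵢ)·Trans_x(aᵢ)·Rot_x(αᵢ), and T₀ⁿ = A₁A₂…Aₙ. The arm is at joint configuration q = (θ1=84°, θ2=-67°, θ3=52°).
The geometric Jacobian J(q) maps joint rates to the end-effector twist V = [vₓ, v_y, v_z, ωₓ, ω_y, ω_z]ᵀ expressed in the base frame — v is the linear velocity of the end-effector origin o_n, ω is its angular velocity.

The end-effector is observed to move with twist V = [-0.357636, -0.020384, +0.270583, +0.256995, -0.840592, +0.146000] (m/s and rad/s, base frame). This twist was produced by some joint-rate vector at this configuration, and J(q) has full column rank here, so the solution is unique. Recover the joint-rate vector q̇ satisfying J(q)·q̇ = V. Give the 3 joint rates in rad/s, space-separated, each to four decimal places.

0.0820 0.0640 0.8790

o_n = [0.5842, 0.4688, 0.5640]
J₁: ẑ×o_n = [-0.4688, 0.5842, 0.0000], ω = ẑ
J2: z=[0.0000, 0.0000, 1.0000] o=[0.0690, 0.6564, 0.0000] → [0.1876, 0.5152, -0.0000, 0.0000, 0.0000, 1.0000]
J3: z=[0.2924, -0.9563, 0.0000] o=[0.1933, 0.6944, 0.1700] → [-0.3768, -0.1152, 0.3078, 0.2924, -0.9563, 0.0000]
q̇ = J⁺·V = [0.0820, 0.0640, 0.8790]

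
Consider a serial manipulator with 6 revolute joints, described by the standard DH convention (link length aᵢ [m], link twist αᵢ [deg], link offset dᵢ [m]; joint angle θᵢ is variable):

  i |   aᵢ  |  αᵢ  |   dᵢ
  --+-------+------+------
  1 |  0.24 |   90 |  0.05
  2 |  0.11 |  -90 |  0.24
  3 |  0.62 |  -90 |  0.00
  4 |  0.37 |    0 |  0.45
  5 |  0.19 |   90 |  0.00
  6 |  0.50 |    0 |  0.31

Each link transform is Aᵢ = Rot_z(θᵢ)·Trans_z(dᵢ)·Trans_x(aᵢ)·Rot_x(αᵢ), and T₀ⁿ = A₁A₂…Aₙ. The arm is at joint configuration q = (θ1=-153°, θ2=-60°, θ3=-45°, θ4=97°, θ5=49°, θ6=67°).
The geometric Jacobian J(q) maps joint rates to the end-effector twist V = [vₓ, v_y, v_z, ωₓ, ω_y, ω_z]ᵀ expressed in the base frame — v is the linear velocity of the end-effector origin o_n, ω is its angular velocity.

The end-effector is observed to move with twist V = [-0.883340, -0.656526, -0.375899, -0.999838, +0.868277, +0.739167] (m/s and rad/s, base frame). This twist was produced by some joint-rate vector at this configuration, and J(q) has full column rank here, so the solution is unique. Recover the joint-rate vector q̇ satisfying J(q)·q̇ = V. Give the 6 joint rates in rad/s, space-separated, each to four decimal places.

o_n = [0.0089, -0.1082, -1.2851]
J₁: ẑ×o_n = [0.1082, 0.0089, -0.0000], ω = ẑ
J2: z=[-0.4540, 0.8910, 0.0000] o=[-0.2138, -0.1090, 0.0500] → [-1.1896, -0.6061, -0.1988, -0.4540, 0.8910, 0.0000]
J3: z=[-0.7716, -0.3932, 0.5000] o=[-0.3718, 0.0799, -0.0453] → [0.5815, -0.7664, 0.2948, -0.7716, -0.3932, 0.5000]
J4: z=[0.0060, -0.7905, -0.6124] o=[-0.7661, 0.3710, -0.4249] → [0.3865, -0.4695, 0.6098, 0.0060, -0.7905, -0.6124]
J5: z=[0.0060, -0.7905, -0.6124] o=[-0.4514, 0.1385, -0.8565] → [0.1878, -0.2793, 0.3624, 0.0060, -0.7905, -0.6124]
J6: z=[0.2840, 0.5885, -0.7570] o=[-0.2692, 0.1063, -0.8132] → [-0.4401, -0.0765, -0.2246, 0.2840, 0.5885, -0.7570]
q̇ = J⁺·V = [-0.2310, 0.9030, 0.6350, -0.9080, 0.2600, -0.3380]

-0.2310 0.9030 0.6350 -0.9080 0.2600 -0.3380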